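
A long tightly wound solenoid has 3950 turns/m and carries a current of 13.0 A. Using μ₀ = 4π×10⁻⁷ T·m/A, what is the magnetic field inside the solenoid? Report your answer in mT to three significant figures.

B ≈ 64.5 mT

Inside a long solenoid, B = μ₀nI.
B = (4π×10⁻⁷)(3.950×10^3 m⁻¹)(13.0 A) = 6.453×10^-2 T.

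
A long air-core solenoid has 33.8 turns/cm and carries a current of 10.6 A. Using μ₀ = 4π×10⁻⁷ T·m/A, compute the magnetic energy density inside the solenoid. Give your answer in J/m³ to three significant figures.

B = μ₀nI = (4π×10⁻⁷)(3.380×10^3)(10.6) = 4.502×10^-2 T.
u = B²/(2μ₀) = (4.502×10^-2)²/(2×4π×10⁻⁷) = 806.5 J/m³.

u ≈ 807 J/m³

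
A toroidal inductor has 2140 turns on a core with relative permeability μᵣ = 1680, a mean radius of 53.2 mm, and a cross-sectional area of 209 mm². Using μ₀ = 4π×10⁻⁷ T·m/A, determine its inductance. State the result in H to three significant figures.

L ≈ 6.05 H

For a thin toroid, L = μ₀μᵣN²A/(2πR).
L = (4π×10⁻⁷)(1680)(2140)²(2.090×10^-4) / (2π×5.320×10^-2 m) = 6.045 H.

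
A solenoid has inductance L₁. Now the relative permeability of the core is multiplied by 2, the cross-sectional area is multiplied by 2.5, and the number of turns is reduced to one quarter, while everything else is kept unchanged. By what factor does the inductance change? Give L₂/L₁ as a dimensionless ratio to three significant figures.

L₂/L₁ = 0.313

For a solenoid, L ∝ μᵣN²A/ℓ.
L₂/L₁ = (2) × (2.5) × (0.25)^2 = 0.313.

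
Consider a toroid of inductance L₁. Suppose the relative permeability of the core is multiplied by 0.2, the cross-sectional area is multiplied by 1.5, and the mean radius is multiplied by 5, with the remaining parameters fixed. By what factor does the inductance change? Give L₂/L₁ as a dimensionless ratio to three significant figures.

L₂/L₁ = 0.0600

For a toroid, L ∝ μᵣN²A/R.
L₂/L₁ = (0.2) × (1.5) × (5)^-1 = 0.0600.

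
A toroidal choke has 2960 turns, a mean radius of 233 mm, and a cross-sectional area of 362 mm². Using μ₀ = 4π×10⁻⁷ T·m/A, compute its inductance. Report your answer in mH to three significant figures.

L ≈ 2.72 mH

For a thin toroid, L = μ₀N²A/(2πR).
L = (4π×10⁻⁷)(2960)²(3.620×10^-4) / (2π×0.233 m) = 2.722×10^-3 H.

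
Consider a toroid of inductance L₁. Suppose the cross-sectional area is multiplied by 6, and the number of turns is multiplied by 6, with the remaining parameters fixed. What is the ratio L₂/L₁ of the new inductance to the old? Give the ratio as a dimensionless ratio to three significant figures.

For a toroid, L ∝ μᵣN²A/R.
L₂/L₁ = (6) × (6)^2 = 216.

L₂/L₁ = 216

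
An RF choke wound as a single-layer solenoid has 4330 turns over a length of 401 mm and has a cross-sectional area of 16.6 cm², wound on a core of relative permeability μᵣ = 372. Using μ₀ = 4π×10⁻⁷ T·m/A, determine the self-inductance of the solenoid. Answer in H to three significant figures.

A = 16.6 cm² = 1.660×10^-3 m².
For a long solenoid, L = μ₀μᵣN²A/ℓ.
L = (4π×10⁻⁷)(372)(4330)²(1.660×10^-3)/(0.401 m) = 36.28 H.

L ≈ 36.3 H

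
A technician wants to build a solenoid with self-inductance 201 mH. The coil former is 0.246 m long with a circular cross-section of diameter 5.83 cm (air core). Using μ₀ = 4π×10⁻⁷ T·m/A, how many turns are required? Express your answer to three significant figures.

A = π(d/2)² = π(2.915×10^-2 m)² = 2.669×10^-3 m².
From L = μ₀N²A/ℓ, N = √(Lℓ / (μ₀A)).
N = √[(0.201)(0.246) / ((4π×10⁻⁷)×2.669×10^-3)] = √(1.474×10^7) ≈ 3839.3.

N ≈ 3840 turns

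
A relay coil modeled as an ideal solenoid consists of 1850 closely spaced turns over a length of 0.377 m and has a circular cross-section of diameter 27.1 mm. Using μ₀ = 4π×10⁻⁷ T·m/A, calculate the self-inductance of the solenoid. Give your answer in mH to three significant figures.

L ≈ 6.58 mH

A = π(d/2)² = π(1.355×10^-2 m)² = 5.768×10^-4 m².
For a long solenoid, L = μ₀N²A/ℓ.
L = (4π×10⁻⁷)(1850)²(5.768×10^-4)/(0.377 m) = 6.580×10^-3 H.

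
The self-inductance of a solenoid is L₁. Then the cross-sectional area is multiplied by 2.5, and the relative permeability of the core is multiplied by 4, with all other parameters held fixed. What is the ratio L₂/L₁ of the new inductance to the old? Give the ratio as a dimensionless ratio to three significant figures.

For a solenoid, L ∝ μᵣN²A/ℓ.
L₂/L₁ = (2.5) × (4) = 10.0.

L₂/L₁ = 10.0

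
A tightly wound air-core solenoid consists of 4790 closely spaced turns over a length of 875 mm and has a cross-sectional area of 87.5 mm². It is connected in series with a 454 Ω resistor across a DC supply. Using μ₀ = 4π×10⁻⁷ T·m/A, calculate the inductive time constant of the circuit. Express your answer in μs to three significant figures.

τ ≈ 6.35 μs

A = 87.5 mm² = 8.750×10^-5 m².
L = μ₀N²A/ℓ = (4π×10⁻⁷)(4790)²(8.750×10^-5)/(0.875) = 2.883×10^-3 H.
τ = L/R = (2.883×10^-3)/(454) = 6.351×10^-6 s.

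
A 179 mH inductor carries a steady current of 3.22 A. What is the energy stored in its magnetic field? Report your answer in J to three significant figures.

U ≈ 0.928 J

Stored magnetic energy: U = ½LI².
U = ½(0.179 H)(3.22 A)² = 0.928 J.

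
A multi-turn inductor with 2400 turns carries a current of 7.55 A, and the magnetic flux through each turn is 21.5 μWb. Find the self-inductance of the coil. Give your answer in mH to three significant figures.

Self-inductance is defined by L = NΦ_B/I (flux linkage over current).
L = (2400)(2.150×10^-5 Wb)/(7.55 A) = 6.834×10^-3 H.

L ≈ 6.83 mH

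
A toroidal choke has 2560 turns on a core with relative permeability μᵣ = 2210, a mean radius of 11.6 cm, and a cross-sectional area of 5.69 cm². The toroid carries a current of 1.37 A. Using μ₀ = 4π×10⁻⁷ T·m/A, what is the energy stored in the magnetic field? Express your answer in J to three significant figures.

U ≈ 13.3 J

L = μ₀μᵣN²A/(2πR) = (4π×10⁻⁷)(2210)(2560)²(5.690×10^-4)/(2π×0.116) = 14.21 H.
U = ½LI² = ½(14.21)(1.37)² = 13.33 J.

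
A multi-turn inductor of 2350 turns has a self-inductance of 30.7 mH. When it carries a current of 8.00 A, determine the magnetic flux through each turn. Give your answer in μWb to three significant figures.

Φ_B ≈ 105 μWb

From L = NΦ_B/I, the flux per turn is Φ_B = LI/N.
Φ_B = (3.070×10^-2 H)(8.00 A)/2350 = 1.045×10^-4 Wb.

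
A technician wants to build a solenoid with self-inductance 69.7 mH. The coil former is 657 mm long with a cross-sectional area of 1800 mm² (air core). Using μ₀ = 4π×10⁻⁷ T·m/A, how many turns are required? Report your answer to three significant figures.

N ≈ 4500 turns

A = 1800 mm² = 1.800×10^-3 m².
From L = μ₀N²A/ℓ, N = √(Lℓ / (μ₀A)).
N = √[(6.970×10^-2)(0.657) / ((4π×10⁻⁷)×1.800×10^-3)] = √(2.024×10^7) ≈ 4499.4.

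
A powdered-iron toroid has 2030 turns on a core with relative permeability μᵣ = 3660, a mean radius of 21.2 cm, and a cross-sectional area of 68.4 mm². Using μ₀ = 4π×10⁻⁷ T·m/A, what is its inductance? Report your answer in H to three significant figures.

L ≈ 0.973 H

For a thin toroid, L = μ₀μᵣN²A/(2πR).
L = (4π×10⁻⁷)(3660)(2030)²(6.840×10^-5) / (2π×0.212 m) = 0.9732 H.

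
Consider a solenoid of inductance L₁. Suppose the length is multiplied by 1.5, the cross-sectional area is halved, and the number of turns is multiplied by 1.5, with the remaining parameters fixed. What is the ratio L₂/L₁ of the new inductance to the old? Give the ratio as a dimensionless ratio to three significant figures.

L₂/L₁ = 0.750

For a solenoid, L ∝ μᵣN²A/ℓ.
L₂/L₁ = (1.5)^-1 × (0.5) × (1.5)^2 = 0.750.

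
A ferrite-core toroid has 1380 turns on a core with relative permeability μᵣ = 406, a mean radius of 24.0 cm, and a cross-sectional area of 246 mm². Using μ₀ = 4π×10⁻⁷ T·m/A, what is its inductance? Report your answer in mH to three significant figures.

For a thin toroid, L = μ₀μᵣN²A/(2πR).
L = (4π×10⁻⁷)(406)(1380)²(2.460×10^-4) / (2π×0.24 m) = 0.1585 H.

L ≈ 159 mH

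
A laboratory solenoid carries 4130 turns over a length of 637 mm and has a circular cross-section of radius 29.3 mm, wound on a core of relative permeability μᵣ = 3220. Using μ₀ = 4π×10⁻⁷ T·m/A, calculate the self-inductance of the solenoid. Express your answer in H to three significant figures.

L ≈ 292 H

A = πr² = π(2.930×10^-2 m)² = 2.697×10^-3 m².
For a long solenoid, L = μ₀μᵣN²A/ℓ.
L = (4π×10⁻⁷)(3220)(4130)²(2.697×10^-3)/(0.637 m) = 292.2 H.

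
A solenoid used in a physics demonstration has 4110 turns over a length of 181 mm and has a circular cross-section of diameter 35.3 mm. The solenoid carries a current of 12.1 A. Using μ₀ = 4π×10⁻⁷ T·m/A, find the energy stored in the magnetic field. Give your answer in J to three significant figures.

A = π(d/2)² = π(1.765×10^-2 m)² = 9.787×10^-4 m².
L = μ₀N²A/ℓ = (4π×10⁻⁷)(4110)²(9.787×10^-4)/(0.181) = 0.1148 H.
U = ½LI² = ½(0.1148)(12.1)² = 8.402 J.

U ≈ 8.40 J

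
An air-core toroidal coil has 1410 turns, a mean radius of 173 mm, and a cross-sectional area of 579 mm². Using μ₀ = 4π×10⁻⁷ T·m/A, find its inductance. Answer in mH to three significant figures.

For a thin toroid, L = μ₀N²A/(2πR).
L = (4π×10⁻⁷)(1410)²(5.790×10^-4) / (2π×0.173 m) = 1.331×10^-3 H.

L ≈ 1.33 mH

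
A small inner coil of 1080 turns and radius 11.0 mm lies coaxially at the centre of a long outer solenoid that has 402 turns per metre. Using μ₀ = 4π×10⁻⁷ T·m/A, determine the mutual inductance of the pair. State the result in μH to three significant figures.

M ≈ 207 μH

The outer solenoid produces a uniform field B₁ = μ₀n₁I₁ across the inner coil,
so the flux linkage is N₂Φ = N₂B₁A₂ = μ₀n₁N₂A₂·I₁, giving M = μ₀n₁N₂A₂.
A₂ = πr² = π(1.100×10^-2 m)² = 3.801×10^-4 m².
M = (4π×10⁻⁷)(402)(1080)(3.801×10^-4) = 2.074×10^-4 H.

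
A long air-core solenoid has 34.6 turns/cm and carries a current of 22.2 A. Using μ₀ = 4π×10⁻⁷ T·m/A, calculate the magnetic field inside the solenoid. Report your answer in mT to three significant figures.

B ≈ 96.5 mT

Inside a long solenoid, B = μ₀nI.
B = (4π×10⁻⁷)(3.460×10^3 m⁻¹)(22.2 A) = 9.652×10^-2 T.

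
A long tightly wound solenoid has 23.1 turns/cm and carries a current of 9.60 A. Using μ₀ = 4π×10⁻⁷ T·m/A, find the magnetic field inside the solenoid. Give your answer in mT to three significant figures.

Inside a long solenoid, B = μ₀nI.
B = (4π×10⁻⁷)(2.310×10^3 m⁻¹)(9.60 A) = 2.787×10^-2 T.

B ≈ 27.9 mT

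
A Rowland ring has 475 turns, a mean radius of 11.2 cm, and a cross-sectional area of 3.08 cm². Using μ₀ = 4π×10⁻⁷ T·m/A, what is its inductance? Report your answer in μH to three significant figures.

L ≈ 124 μH

For a thin toroid, L = μ₀N²A/(2πR).
L = (4π×10⁻⁷)(475)²(3.080×10^-4) / (2π×0.112 m) = 1.241×10^-4 H.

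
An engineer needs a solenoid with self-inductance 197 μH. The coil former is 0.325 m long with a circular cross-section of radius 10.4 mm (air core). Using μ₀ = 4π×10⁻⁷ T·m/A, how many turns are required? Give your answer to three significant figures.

A = πr² = π(1.040×10^-2 m)² = 3.398×10^-4 m².
From L = μ₀N²A/ℓ, N = √(Lℓ / (μ₀A)).
N = √[(1.970×10^-4)(0.325) / ((4π×10⁻⁷)×3.398×10^-4)] = √(1.499×10^5) ≈ 387.2.

N ≈ 387 turns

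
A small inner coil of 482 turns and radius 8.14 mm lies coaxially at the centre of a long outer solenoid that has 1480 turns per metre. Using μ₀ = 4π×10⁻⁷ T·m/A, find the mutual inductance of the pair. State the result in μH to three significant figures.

The outer solenoid produces a uniform field B₁ = μ₀n₁I₁ across the inner coil,
so the flux linkage is N₂Φ = N₂B₁A₂ = μ₀n₁N₂A₂·I₁, giving M = μ₀n₁N₂A₂.
A₂ = πr² = π(8.140×10^-3 m)² = 2.082×10^-4 m².
M = (4π×10⁻⁷)(1480)(482)(2.082×10^-4) = 1.866×10^-4 H.

M ≈ 187 μH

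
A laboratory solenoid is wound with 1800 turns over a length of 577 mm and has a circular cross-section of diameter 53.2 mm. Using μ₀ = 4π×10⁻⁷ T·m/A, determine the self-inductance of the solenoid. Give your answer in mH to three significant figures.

L ≈ 15.7 mH

A = π(d/2)² = π(2.660×10^-2 m)² = 2.223×10^-3 m².
For a long solenoid, L = μ₀N²A/ℓ.
L = (4π×10⁻⁷)(1800)²(2.223×10^-3)/(0.577 m) = 1.569×10^-2 H.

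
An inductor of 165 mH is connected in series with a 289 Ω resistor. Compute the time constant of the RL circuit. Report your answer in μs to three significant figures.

τ = L/R = (0.165 H)/(289 Ω) = 5.709×10^-4 s.

τ ≈ 571 μs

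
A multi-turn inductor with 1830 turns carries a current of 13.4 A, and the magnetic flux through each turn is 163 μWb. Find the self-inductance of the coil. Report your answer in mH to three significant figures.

Self-inductance is defined by L = NΦ_B/I (flux linkage over current).
L = (1830)(1.630×10^-4 Wb)/(13.4 A) = 2.226×10^-2 H.

L ≈ 22.3 mH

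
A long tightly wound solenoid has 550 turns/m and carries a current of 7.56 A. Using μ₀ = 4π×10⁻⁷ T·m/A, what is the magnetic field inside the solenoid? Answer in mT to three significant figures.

Inside a long solenoid, B = μ₀nI.
B = (4π×10⁻⁷)(550 m⁻¹)(7.56 A) = 5.225×10^-3 T.

B ≈ 5.23 mT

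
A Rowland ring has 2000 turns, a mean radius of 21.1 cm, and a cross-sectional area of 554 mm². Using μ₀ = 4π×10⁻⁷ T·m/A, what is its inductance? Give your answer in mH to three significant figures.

For a thin toroid, L = μ₀N²A/(2πR).
L = (4π×10⁻⁷)(2000)²(5.540×10^-4) / (2π×0.211 m) = 2.100×10^-3 H.

L ≈ 2.10 mH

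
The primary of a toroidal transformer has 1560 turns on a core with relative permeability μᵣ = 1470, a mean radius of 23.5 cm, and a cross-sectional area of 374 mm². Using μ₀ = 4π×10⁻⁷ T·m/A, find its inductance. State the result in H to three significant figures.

For a thin toroid, L = μ₀μᵣN²A/(2πR).
L = (4π×10⁻⁷)(1470)(1560)²(3.740×10^-4) / (2π×0.235 m) = 1.139 H.

L ≈ 1.14 H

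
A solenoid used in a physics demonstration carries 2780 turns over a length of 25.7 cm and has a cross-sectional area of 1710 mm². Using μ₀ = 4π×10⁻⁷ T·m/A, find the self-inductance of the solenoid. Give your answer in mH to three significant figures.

L ≈ 64.6 mH

A = 1710 mm² = 1.710×10^-3 m².
For a long solenoid, L = μ₀N²A/ℓ.
L = (4π×10⁻⁷)(2780)²(1.710×10^-3)/(0.257 m) = 6.462×10^-2 H.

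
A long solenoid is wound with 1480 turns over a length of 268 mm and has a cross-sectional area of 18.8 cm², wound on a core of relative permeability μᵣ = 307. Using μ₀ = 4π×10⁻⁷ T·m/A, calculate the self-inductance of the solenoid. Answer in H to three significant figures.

A = 18.8 cm² = 1.880×10^-3 m².
For a long solenoid, L = μ₀μᵣN²A/ℓ.
L = (4π×10⁻⁷)(307)(1480)²(1.880×10^-3)/(0.268 m) = 5.928 H.

L ≈ 5.93 H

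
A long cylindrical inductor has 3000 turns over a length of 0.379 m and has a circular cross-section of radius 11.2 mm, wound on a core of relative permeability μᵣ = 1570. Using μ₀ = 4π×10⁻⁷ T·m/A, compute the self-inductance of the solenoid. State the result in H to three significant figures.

A = πr² = π(1.120×10^-2 m)² = 3.941×10^-4 m².
For a long solenoid, L = μ₀μᵣN²A/ℓ.
L = (4π×10⁻⁷)(1570)(3000)²(3.941×10^-4)/(0.379 m) = 18.46 H.

L ≈ 18.5 H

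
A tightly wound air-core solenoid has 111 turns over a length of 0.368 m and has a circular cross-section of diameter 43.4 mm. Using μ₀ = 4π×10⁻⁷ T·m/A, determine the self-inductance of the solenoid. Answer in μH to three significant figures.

A = π(d/2)² = π(2.170×10^-2 m)² = 1.479×10^-3 m².
For a long solenoid, L = μ₀N²A/ℓ.
L = (4π×10⁻⁷)(111)²(1.479×10^-3)/(0.368 m) = 6.224×10^-5 H.

L ≈ 62.2 μH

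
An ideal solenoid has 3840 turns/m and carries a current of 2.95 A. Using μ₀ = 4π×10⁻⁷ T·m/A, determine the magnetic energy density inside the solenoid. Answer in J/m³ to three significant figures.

B = μ₀nI = (4π×10⁻⁷)(3.840×10^3)(2.95) = 1.424×10^-2 T.
u = B²/(2μ₀) = (1.424×10^-2)²/(2×4π×10⁻⁷) = 80.63 J/m³.

u ≈ 80.6 J/m³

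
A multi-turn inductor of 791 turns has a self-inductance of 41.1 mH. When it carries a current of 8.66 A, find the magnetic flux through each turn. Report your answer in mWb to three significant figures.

From L = NΦ_B/I, the flux per turn is Φ_B = LI/N.
Φ_B = (4.110×10^-2 H)(8.66 A)/791 = 4.500×10^-4 Wb.

Φ_B ≈ 0.450 mWb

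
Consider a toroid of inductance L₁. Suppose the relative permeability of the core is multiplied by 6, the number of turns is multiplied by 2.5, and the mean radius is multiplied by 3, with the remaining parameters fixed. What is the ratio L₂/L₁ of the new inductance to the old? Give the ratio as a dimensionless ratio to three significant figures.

L₂/L₁ = 12.5

For a toroid, L ∝ μᵣN²A/R.
L₂/L₁ = (6) × (2.5)^2 × (3)^-1 = 12.5.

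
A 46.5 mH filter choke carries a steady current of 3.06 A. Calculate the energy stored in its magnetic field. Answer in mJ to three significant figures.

U ≈ 218 mJ

Stored magnetic energy: U = ½LI².
U = ½(4.650×10^-2 H)(3.06 A)² = 0.2177 J.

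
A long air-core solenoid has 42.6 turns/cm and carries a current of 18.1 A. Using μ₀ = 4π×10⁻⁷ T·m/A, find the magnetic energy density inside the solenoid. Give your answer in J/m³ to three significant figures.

u ≈ 3740 J/m³

B = μ₀nI = (4π×10⁻⁷)(4.260×10^3)(18.1) = 9.689×10^-2 T.
u = B²/(2μ₀) = (9.689×10^-2)²/(2×4π×10⁻⁷) = 3.736×10^3 J/m³.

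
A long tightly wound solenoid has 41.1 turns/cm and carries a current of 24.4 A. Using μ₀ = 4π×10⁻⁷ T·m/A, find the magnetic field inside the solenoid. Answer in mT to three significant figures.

Inside a long solenoid, B = μ₀nI.
B = (4π×10⁻⁷)(4.110×10^3 m⁻¹)(24.4 A) = 0.126 T.

B ≈ 126 mT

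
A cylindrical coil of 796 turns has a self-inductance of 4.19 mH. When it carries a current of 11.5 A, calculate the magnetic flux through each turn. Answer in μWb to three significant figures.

From L = NΦ_B/I, the flux per turn is Φ_B = LI/N.
Φ_B = (4.190×10^-3 H)(11.5 A)/796 = 6.053×10^-5 Wb.

Φ_B ≈ 60.5 μWb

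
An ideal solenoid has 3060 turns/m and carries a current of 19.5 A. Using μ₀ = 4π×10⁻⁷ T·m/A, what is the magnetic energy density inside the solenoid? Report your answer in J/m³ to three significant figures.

B = μ₀nI = (4π×10⁻⁷)(3.060×10^3)(19.5) = 7.498×10^-2 T.
u = B²/(2μ₀) = (7.498×10^-2)²/(2×4π×10⁻⁷) = 2.237×10^3 J/m³.

u ≈ 2240 J/m³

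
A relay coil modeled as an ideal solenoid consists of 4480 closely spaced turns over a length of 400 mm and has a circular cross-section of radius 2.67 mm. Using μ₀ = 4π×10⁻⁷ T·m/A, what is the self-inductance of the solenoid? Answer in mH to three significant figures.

L ≈ 1.41 mH

A = πr² = π(2.670×10^-3 m)² = 2.240×10^-5 m².
For a long solenoid, L = μ₀N²A/ℓ.
L = (4π×10⁻⁷)(4480)²(2.240×10^-5)/(0.4 m) = 1.412×10^-3 H.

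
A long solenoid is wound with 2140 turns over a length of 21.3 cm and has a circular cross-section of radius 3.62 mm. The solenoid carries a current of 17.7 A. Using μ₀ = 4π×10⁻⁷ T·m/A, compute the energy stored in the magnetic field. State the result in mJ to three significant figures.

A = πr² = π(3.620×10^-3 m)² = 4.117×10^-5 m².
L = μ₀N²A/ℓ = (4π×10⁻⁷)(2140)²(4.117×10^-5)/(0.213) = 1.112×10^-3 H.
U = ½LI² = ½(1.112×10^-3)(17.7)² = 0.1742 J.

U ≈ 174 mJ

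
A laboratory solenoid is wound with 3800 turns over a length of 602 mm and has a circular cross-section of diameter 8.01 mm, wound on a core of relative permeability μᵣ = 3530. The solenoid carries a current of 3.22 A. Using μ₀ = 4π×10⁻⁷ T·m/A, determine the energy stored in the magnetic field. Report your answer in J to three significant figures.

A = π(d/2)² = π(4.005×10^-3 m)² = 5.039×10^-5 m².
L = μ₀μᵣN²A/ℓ = (4π×10⁻⁷)(3530)(3800)²(5.039×10^-5)/(0.602) = 5.362 H.
U = ½LI² = ½(5.362)(3.22)² = 27.8 J.

U ≈ 27.8 J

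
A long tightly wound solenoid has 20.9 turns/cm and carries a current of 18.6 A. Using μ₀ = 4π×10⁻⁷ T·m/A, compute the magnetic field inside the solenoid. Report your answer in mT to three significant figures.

B ≈ 48.9 mT

Inside a long solenoid, B = μ₀nI.
B = (4π×10⁻⁷)(2.090×10^3 m⁻¹)(18.6 A) = 4.885×10^-2 T.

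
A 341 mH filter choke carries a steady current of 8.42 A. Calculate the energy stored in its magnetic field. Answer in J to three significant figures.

Stored magnetic energy: U = ½LI².
U = ½(0.341 H)(8.42 A)² = 12.09 J.

U ≈ 12.1 J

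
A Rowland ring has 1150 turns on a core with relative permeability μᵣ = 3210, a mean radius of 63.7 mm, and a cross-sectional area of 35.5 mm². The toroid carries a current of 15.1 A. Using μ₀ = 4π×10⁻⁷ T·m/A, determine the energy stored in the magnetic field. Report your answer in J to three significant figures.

L = μ₀μᵣN²A/(2πR) = (4π×10⁻⁷)(3210)(1150)²(3.550×10^-5)/(2π×6.370×10^-2) = 0.4732 H.
U = ½LI² = ½(0.4732)(15.1)² = 53.94 J.

U ≈ 53.9 J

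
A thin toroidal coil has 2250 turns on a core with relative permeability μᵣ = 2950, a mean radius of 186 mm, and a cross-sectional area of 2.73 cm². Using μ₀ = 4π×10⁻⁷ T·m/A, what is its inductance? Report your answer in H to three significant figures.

For a thin toroid, L = μ₀μᵣN²A/(2πR).
L = (4π×10⁻⁷)(2950)(2250)²(2.730×10^-4) / (2π×0.186 m) = 4.384 H.

L ≈ 4.38 H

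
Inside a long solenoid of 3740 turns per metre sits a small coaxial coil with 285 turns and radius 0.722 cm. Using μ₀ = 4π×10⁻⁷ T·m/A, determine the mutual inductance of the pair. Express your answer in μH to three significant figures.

The outer solenoid produces a uniform field B₁ = μ₀n₁I₁ across the inner coil,
so the flux linkage is N₂Φ = N₂B₁A₂ = μ₀n₁N₂A₂·I₁, giving M = μ₀n₁N₂A₂.
A₂ = πr² = π(7.220×10^-3 m)² = 1.638×10^-4 m².
M = (4π×10⁻⁷)(3740)(285)(1.638×10^-4) = 2.194×10^-4 H.

M ≈ 219 μH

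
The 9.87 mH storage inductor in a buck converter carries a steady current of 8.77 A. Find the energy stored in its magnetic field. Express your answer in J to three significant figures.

Stored magnetic energy: U = ½LI².
U = ½(9.870×10^-3 H)(8.77 A)² = 0.3796 J.

U ≈ 0.380 J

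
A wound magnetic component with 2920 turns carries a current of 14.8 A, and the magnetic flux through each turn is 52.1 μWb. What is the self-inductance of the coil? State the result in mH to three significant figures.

Self-inductance is defined by L = NΦ_B/I (flux linkage over current).
L = (2920)(5.210×10^-5 Wb)/(14.8 A) = 1.028×10^-2 H.

L ≈ 10.3 mH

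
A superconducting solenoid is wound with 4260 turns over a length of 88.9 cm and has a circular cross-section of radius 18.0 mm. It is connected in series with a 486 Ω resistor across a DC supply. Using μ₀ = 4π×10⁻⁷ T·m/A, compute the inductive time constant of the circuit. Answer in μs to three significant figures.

τ ≈ 53.7 μs

A = πr² = π(1.800×10^-2 m)² = 1.018×10^-3 m².
L = μ₀N²A/ℓ = (4π×10⁻⁷)(4260)²(1.018×10^-3)/(0.889) = 2.611×10^-2 H.
τ = L/R = (2.611×10^-2)/(486) = 5.373×10^-5 s.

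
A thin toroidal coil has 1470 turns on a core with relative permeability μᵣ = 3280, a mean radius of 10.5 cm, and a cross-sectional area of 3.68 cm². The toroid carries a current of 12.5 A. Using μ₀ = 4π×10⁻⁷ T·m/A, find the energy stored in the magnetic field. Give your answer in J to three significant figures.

L = μ₀μᵣN²A/(2πR) = (4π×10⁻⁷)(3280)(1470)²(3.680×10^-4)/(2π×0.105) = 4.968 H.
U = ½LI² = ½(4.968)(12.5)² = 388.1 J.

U ≈ 388 J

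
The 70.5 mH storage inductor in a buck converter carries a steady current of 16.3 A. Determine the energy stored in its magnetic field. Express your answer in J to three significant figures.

Stored magnetic energy: U = ½LI².
U = ½(7.050×10^-2 H)(16.3 A)² = 9.366 J.

U ≈ 9.37 J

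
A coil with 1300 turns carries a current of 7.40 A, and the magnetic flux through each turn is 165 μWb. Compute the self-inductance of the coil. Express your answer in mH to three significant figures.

Self-inductance is defined by L = NΦ_B/I (flux linkage over current).
L = (1300)(1.650×10^-4 Wb)/(7.40 A) = 2.899×10^-2 H.

L ≈ 29.0 mH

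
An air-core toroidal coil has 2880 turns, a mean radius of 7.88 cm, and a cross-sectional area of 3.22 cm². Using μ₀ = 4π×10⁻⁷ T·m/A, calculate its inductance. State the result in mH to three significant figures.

For a thin toroid, L = μ₀N²A/(2πR).
L = (4π×10⁻⁷)(2880)²(3.220×10^-4) / (2π×7.880×10^-2 m) = 6.779×10^-3 H.

L ≈ 6.78 mH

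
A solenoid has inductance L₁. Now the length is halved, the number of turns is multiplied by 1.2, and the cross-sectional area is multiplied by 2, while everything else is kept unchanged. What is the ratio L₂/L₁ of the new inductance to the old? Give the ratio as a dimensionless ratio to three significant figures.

L₂/L₁ = 5.76

For a solenoid, L ∝ μᵣN²A/ℓ.
L₂/L₁ = (0.5)^-1 × (1.2)^2 × (2) = 5.76.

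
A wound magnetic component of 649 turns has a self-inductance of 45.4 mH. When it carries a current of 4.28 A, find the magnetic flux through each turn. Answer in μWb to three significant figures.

Φ_B ≈ 299 μWb

From L = NΦ_B/I, the flux per turn is Φ_B = LI/N.
Φ_B = (4.540×10^-2 H)(4.28 A)/649 = 2.994×10^-4 Wb.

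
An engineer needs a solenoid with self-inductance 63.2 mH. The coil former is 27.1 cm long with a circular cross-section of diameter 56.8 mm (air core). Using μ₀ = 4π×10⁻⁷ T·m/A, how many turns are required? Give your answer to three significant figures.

A = π(d/2)² = π(2.840×10^-2 m)² = 2.534×10^-3 m².
From L = μ₀N²A/ℓ, N = √(Lℓ / (μ₀A)).
N = √[(6.320×10^-2)(0.271) / ((4π×10⁻⁷)×2.534×10^-3)] = √(5.379×10^6) ≈ 2319.2.

N ≈ 2320 turns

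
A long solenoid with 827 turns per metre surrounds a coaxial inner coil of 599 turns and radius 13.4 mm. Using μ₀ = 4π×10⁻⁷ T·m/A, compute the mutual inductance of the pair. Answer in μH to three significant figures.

The outer solenoid produces a uniform field B₁ = μ₀n₁I₁ across the inner coil,
so the flux linkage is N₂Φ = N₂B₁A₂ = μ₀n₁N₂A₂·I₁, giving M = μ₀n₁N₂A₂.
A₂ = πr² = π(1.340×10^-2 m)² = 5.641×10^-4 m².
M = (4π×10⁻⁷)(827)(599)(5.641×10^-4) = 3.512×10^-4 H.

M ≈ 351 μH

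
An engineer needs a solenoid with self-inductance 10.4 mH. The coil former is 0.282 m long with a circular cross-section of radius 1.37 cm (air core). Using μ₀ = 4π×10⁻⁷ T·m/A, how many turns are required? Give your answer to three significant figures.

N ≈ 1990 turns

A = πr² = π(1.370×10^-2 m)² = 5.896×10^-4 m².
From L = μ₀N²A/ℓ, N = √(Lℓ / (μ₀A)).
N = √[(1.040×10^-2)(0.282) / ((4π×10⁻⁷)×5.896×10^-4)] = √(3.958×10^6) ≈ 1989.5.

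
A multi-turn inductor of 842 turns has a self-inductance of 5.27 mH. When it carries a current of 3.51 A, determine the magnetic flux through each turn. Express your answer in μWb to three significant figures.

Φ_B ≈ 22.0 μWb

From L = NΦ_B/I, the flux per turn is Φ_B = LI/N.
Φ_B = (5.270×10^-3 H)(3.51 A)/842 = 2.197×10^-5 Wb.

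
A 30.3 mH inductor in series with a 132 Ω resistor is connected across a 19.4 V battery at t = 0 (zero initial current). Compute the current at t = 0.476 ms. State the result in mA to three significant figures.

τ = L/R = 3.030×10^-2/132 = 2.295×10^-4 s; final current I_∞ = ε/R = 19.4/132 = 0.147 A.
I(t) = I_∞(1 − e^(−t/τ)) with t/τ = 2.074.
I = (0.147)(1 − e^(−2.074)) = 0.12849 A.

I ≈ 128 mA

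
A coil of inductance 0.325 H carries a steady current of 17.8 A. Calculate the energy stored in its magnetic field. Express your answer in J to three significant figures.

U ≈ 51.5 J

Stored magnetic energy: U = ½LI².
U = ½(0.325 H)(17.8 A)² = 51.49 J.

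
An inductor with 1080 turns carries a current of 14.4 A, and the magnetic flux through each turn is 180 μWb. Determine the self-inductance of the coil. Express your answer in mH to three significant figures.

L ≈ 13.5 mH

Self-inductance is defined by L = NΦ_B/I (flux linkage over current).
L = (1080)(1.800×10^-4 Wb)/(14.4 A) = 1.350×10^-2 H.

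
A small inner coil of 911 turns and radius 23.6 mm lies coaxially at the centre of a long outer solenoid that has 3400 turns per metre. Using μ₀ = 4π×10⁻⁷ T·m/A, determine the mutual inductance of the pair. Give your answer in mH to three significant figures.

The outer solenoid produces a uniform field B₁ = μ₀n₁I₁ across the inner coil,
so the flux linkage is N₂Φ = N₂B₁A₂ = μ₀n₁N₂A₂·I₁, giving M = μ₀n₁N₂A₂.
A₂ = πr² = π(2.360×10^-2 m)² = 1.750×10^-3 m².
M = (4π×10⁻⁷)(3400)(911)(1.750×10^-3) = 6.811×10^-3 H.

M ≈ 6.81 mH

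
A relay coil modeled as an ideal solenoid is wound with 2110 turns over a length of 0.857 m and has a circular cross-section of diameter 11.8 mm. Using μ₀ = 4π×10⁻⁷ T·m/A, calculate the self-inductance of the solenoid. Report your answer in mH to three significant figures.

A = π(d/2)² = π(5.900×10^-3 m)² = 1.094×10^-4 m².
For a long solenoid, L = μ₀N²A/ℓ.
L = (4π×10⁻⁷)(2110)²(1.094×10^-4)/(0.857 m) = 7.139×10^-4 H.

L ≈ 0.714 mH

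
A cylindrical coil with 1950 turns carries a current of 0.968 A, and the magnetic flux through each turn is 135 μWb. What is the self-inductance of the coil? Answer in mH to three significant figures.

L ≈ 272 mH

Self-inductance is defined by L = NΦ_B/I (flux linkage over current).
L = (1950)(1.350×10^-4 Wb)/(0.968 A) = 0.272 H.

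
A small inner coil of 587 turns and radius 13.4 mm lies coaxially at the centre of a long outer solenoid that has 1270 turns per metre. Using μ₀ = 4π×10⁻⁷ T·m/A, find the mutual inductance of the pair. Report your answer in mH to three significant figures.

M ≈ 0.528 mH

The outer solenoid produces a uniform field B₁ = μ₀n₁I₁ across the inner coil,
so the flux linkage is N₂Φ = N₂B₁A₂ = μ₀n₁N₂A₂·I₁, giving M = μ₀n₁N₂A₂.
A₂ = πr² = π(1.340×10^-2 m)² = 5.641×10^-4 m².
M = (4π×10⁻⁷)(1270)(587)(5.641×10^-4) = 5.2846×10^-4 H.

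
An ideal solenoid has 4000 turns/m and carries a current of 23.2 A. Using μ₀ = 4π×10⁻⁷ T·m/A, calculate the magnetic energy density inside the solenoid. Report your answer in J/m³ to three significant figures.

u ≈ 5410 J/m³

B = μ₀nI = (4π×10⁻⁷)(4.000×10^3)(23.2) = 0.1166 T.
u = B²/(2μ₀) = (0.1166)²/(2×4π×10⁻⁷) = 5.411×10^3 J/m³.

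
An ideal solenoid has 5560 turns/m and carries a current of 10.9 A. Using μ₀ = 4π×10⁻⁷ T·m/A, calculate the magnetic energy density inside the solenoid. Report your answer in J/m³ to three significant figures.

u ≈ 2310 J/m³

B = μ₀nI = (4π×10⁻⁷)(5.560×10^3)(10.9) = 7.616×10^-2 T.
u = B²/(2μ₀) = (7.616×10^-2)²/(2×4π×10⁻⁷) = 2.308×10^3 J/m³.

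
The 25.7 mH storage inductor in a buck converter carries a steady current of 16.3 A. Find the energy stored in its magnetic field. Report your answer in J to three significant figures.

Stored magnetic energy: U = ½LI².
U = ½(2.570×10^-2 H)(16.3 A)² = 3.414 J.

U ≈ 3.41 J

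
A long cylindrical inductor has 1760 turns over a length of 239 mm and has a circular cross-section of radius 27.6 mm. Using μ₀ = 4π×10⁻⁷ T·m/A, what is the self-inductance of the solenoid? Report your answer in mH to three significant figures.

A = πr² = π(2.760×10^-2 m)² = 2.393×10^-3 m².
For a long solenoid, L = μ₀N²A/ℓ.
L = (4π×10⁻⁷)(1760)²(2.393×10^-3)/(0.239 m) = 3.898×10^-2 H.

L ≈ 39.0 mH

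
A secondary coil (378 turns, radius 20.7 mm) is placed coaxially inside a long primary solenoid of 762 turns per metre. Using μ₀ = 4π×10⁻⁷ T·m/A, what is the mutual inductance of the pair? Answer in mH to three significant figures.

M ≈ 0.487 mH

The outer solenoid produces a uniform field B₁ = μ₀n₁I₁ across the inner coil,
so the flux linkage is N₂Φ = N₂B₁A₂ = μ₀n₁N₂A₂·I₁, giving M = μ₀n₁N₂A₂.
A₂ = πr² = π(2.070×10^-2 m)² = 1.346×10^-3 m².
M = (4π×10⁻⁷)(762)(378)(1.346×10^-3) = 4.872×10^-4 H.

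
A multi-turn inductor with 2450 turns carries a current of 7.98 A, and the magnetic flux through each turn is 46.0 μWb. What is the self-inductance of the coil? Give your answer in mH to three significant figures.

Self-inductance is defined by L = NΦ_B/I (flux linkage over current).
L = (2450)(4.600×10^-5 Wb)/(7.98 A) = 1.412×10^-2 H.

L ≈ 14.1 mH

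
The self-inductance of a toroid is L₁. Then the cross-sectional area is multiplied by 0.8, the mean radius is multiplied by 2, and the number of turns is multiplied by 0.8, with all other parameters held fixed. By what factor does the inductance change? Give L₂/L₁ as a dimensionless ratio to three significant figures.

For a toroid, L ∝ μᵣN²A/R.
L₂/L₁ = (0.8) × (2)^-1 × (0.8)^2 = 0.256.

L₂/L₁ = 0.256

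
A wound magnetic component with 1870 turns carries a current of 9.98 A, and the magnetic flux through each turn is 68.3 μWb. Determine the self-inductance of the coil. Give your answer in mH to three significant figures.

L ≈ 12.8 mH

Self-inductance is defined by L = NΦ_B/I (flux linkage over current).
L = (1870)(6.830×10^-5 Wb)/(9.98 A) = 1.280×10^-2 H.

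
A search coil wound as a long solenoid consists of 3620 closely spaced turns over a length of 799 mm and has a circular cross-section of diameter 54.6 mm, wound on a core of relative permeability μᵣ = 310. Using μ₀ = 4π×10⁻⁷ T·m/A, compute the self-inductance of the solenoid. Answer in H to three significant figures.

L ≈ 15.0 H

A = π(d/2)² = π(2.730×10^-2 m)² = 2.341×10^-3 m².
For a long solenoid, L = μ₀μᵣN²A/ℓ.
L = (4π×10⁻⁷)(310)(3620)²(2.341×10^-3)/(0.799 m) = 14.96 H.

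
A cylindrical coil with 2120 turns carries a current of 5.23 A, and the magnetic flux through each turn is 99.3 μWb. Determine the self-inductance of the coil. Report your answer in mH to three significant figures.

Self-inductance is defined by L = NΦ_B/I (flux linkage over current).
L = (2120)(9.930×10^-5 Wb)/(5.23 A) = 4.025×10^-2 H.

L ≈ 40.3 mH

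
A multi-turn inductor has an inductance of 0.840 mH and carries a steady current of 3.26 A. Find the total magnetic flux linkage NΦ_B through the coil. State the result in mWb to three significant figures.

NΦ_B ≈ 2.74 mWb

From L = NΦ_B/I, the flux linkage is NΦ_B = LI.
NΦ_B = (8.400×10^-4 H)(3.26 A) = 2.738×10^-3 Wb.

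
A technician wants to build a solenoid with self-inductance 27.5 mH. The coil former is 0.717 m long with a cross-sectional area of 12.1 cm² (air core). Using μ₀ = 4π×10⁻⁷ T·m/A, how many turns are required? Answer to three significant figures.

A = 12.1 cm² = 1.210×10^-3 m².
From L = μ₀N²A/ℓ, N = √(Lℓ / (μ₀A)).
N = √[(2.750×10^-2)(0.717) / ((4π×10⁻⁷)×1.210×10^-3)] = √(1.297×10^7) ≈ 3601.0.

N ≈ 3600 turns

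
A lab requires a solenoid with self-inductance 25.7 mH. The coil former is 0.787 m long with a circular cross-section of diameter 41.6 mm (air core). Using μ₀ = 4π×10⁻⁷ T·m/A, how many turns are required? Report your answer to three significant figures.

N ≈ 3440 turns

A = π(d/2)² = π(2.080×10^-2 m)² = 1.359×10^-3 m².
From L = μ₀N²A/ℓ, N = √(Lℓ / (μ₀A)).
N = √[(2.570×10^-2)(0.787) / ((4π×10⁻⁷)×1.359×10^-3)] = √(1.184×10^7) ≈ 3441.2.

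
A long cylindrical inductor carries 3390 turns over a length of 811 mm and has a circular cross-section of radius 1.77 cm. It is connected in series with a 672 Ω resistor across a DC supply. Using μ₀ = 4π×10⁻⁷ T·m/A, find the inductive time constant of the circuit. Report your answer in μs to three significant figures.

A = πr² = π(1.770×10^-2 m)² = 9.842×10^-4 m².
L = μ₀N²A/ℓ = (4π×10⁻⁷)(3390)²(9.842×10^-4)/(0.811) = 1.753×10^-2 H.
τ = L/R = (1.753×10^-2)/(672) = 2.608×10^-5 s.

τ ≈ 26.1 μs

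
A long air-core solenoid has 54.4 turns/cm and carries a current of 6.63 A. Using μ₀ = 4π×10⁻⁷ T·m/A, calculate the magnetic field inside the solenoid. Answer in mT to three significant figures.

Inside a long solenoid, B = μ₀nI.
B = (4π×10⁻⁷)(5.440×10^3 m⁻¹)(6.63 A) = 4.532×10^-2 T.

B ≈ 45.3 mT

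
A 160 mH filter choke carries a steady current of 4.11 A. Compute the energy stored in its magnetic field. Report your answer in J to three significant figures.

U ≈ 1.35 J

Stored magnetic energy: U = ½LI².
U = ½(0.16 H)(4.11 A)² = 1.351 J.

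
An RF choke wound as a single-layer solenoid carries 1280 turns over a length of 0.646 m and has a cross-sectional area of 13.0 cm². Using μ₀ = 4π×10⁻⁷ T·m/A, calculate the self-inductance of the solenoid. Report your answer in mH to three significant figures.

A = 13.0 cm² = 1.300×10^-3 m².
For a long solenoid, L = μ₀N²A/ℓ.
L = (4π×10⁻⁷)(1280)²(1.300×10^-3)/(0.646 m) = 4.143×10^-3 H.

L ≈ 4.14 mH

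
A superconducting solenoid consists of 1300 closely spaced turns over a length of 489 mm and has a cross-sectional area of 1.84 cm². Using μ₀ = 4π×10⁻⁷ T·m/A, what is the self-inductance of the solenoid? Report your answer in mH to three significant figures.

A = 1.84 cm² = 1.840×10^-4 m².
For a long solenoid, L = μ₀N²A/ℓ.
L = (4π×10⁻⁷)(1300)²(1.840×10^-4)/(0.489 m) = 7.991×10^-4 H.

L ≈ 0.799 mH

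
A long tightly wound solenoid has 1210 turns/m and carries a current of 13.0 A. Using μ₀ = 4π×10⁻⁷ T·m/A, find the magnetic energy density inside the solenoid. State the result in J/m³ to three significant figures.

B = μ₀nI = (4π×10⁻⁷)(1.210×10^3)(13.0) = 1.977×10^-2 T.
u = B²/(2μ₀) = (1.977×10^-2)²/(2×4π×10⁻⁷) = 155.47 J/m³.

u ≈ 155 J/m³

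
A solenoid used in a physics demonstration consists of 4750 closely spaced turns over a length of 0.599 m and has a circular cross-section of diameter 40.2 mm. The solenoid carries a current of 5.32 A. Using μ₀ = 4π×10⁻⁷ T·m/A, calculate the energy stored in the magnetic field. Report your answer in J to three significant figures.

U ≈ 0.850 J

A = π(d/2)² = π(2.010×10^-2 m)² = 1.269×10^-3 m².
L = μ₀N²A/ℓ = (4π×10⁻⁷)(4750)²(1.269×10^-3)/(0.599) = 6.008×10^-2 H.
U = ½LI² = ½(6.008×10^-2)(5.32)² = 0.8502 J.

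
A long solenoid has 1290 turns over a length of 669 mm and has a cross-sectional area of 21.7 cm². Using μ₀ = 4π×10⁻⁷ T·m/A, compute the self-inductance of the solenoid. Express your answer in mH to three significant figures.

A = 21.7 cm² = 2.170×10^-3 m².
For a long solenoid, L = μ₀N²A/ℓ.
L = (4π×10⁻⁷)(1290)²(2.170×10^-3)/(0.669 m) = 6.783×10^-3 H.

L ≈ 6.78 mH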